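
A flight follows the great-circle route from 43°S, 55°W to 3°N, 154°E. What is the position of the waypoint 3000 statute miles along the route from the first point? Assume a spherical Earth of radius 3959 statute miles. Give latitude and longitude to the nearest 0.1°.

≈ 61.0°S, 123.5°W

Convert each endpoint to a unit vector on the sphere (x = cos φ cos λ, y = cos φ sin λ, z = sin φ).
The central angle between the endpoints is δ = arccos(p₁·p₂) ≈ 2.311 rad (132.4°). The total great-circle distance is δ·R ≈ 2.311 × 3959 ≈ 9149 mi, so the target fraction is f = 3000/9149 ≈ 0.328.
Interpolate at f ≈ 0.328 with slerp weights a = sin((1−f)δ)/sin δ ≈ 1.354, b = sin(fδ)/sin δ ≈ 0.931.
p = a·p₁ + b·p₂ ≈ (-0.267, -0.404, -0.875); φ = arcsin(p_z) ≈ -61.03°, λ = atan2(p_y, p_x) ≈ -123.52°.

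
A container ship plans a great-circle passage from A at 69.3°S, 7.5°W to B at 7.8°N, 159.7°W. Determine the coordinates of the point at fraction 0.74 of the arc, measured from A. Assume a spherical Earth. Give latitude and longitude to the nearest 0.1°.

≈ 21.8°S, 154.0°W

The haversine formula gives a central angle δ ≈ 2.023 rad (115.9°) between the endpoints.
Interpolate at f = 0.74 with slerp weights a = sin((1−f)δ)/sin δ ≈ 0.558, b = sin(fδ)/sin δ ≈ 1.109.
p = a·p₁ + b·p₂ ≈ (-0.835, -0.407, -0.372); φ = arcsin(p_z) ≈ -21.81°, λ = atan2(p_y, p_x) ≈ -154.01°.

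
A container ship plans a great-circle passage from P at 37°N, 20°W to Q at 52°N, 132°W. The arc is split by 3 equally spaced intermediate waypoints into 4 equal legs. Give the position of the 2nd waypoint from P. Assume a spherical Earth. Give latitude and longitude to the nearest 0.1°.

Convert each endpoint to a unit vector on the sphere (x = cos φ cos λ, y = cos φ sin λ, z = sin φ).
The central angle between the endpoints is δ = arccos(p₁·p₂) ≈ 1.277 rad (73.1°).
Interpolate at f = 2/4 with slerp weights a = sin((1−f)δ)/sin δ ≈ 0.623, b = sin(fδ)/sin δ ≈ 0.623.
p = a·p₁ + b·p₂ ≈ (0.211, -0.455, 0.865); φ = arcsin(p_z) ≈ 59.91°, λ = atan2(p_y, p_x) ≈ -65.14°.

≈ 59.9°N, 65.1°W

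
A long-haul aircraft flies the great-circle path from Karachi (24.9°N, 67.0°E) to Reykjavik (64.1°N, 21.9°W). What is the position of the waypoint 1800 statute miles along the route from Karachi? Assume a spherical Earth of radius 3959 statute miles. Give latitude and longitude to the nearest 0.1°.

≈ 46.8°N, 49.3°E

From cos δ = sin φ₁ sin φ₂ + cos φ₁ cos φ₂ cos Δλ, the central angle is δ ≈ 1.174 rad (67.3°). The total great-circle distance is δ·R ≈ 1.174 × 3959 ≈ 4648 mi, so the target fraction is f = 1800/4648 ≈ 0.387.
Interpolate at f ≈ 0.387 with slerp weights a = sin((1−f)δ)/sin δ ≈ 0.714, b = sin(fδ)/sin δ ≈ 0.476.
p = a·p₁ + b·p₂ ≈ (0.446, 0.519, 0.729); φ = arcsin(p_z) ≈ 46.81°, λ = atan2(p_y, p_x) ≈ 49.31°.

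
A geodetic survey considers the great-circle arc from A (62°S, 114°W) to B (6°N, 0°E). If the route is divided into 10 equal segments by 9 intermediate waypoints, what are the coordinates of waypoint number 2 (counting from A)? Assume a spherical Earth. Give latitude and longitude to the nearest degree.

From cos δ = sin φ₁ sin φ₂ + cos φ₁ cos φ₂ cos Δλ, the central angle is δ ≈ 1.857 rad (106.4°).
Interpolate at f = 2/10 with slerp weights a = sin((1−f)δ)/sin δ ≈ 1.039, b = sin(fδ)/sin δ ≈ 0.378.
p = a·p₁ + b·p₂ ≈ (0.178, -0.445, -0.877); φ = arcsin(p_z) ≈ -61.34°, λ = atan2(p_y, p_x) ≈ -68.23°.

≈ (61°S, 68°W)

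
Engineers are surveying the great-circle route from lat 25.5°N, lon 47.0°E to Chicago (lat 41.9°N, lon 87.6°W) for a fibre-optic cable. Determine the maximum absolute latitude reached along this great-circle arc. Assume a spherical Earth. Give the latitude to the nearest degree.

The great circle lies in the plane with unit normal n̂ = (p₁ × p₂)/|p₁ × p₂|.
Here n̂_z ≈ -0.487; the vertex latitude is φ_max = arccos|n̂_z| ≈ 60.9°.
Check via Clairaut: cos φ_max = |cos φ₁| · sin C = cos(25.5°)·sin(32.6°) ≈ 0.487, again giving ≈ 60.9°.

≈ 61°N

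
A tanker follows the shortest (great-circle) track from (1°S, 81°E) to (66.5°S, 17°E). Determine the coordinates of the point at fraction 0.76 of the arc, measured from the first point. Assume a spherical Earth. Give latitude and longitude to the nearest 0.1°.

Write both endpoints as unit vectors p₁, p₂ with components (cos φ cos λ, cos φ sin λ, sin φ).
The central angle between the endpoints is δ = arccos(p₁·p₂) ≈ 1.379 rad (79.0°).
Interpolate at f = 0.76 with slerp weights a = sin((1−f)δ)/sin δ ≈ 0.331, b = sin(fδ)/sin δ ≈ 0.883.
p = a·p₁ + b·p₂ ≈ (0.388, 0.430, -0.815); φ = arcsin(p_z) ≈ -54.60°, λ = atan2(p_y, p_x) ≈ 47.90°.

≈ (54.6°S, 47.9°E)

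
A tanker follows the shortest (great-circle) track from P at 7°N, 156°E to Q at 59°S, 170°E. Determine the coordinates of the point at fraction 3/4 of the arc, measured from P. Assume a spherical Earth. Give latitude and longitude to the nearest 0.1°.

≈ 42.7°S, 164.1°E

The haversine formula gives a central angle δ ≈ 1.168 rad (66.9°) between the endpoints.
Interpolate at f = 3/4 with slerp weights a = sin((1−f)δ)/sin δ ≈ 0.313, b = sin(fδ)/sin δ ≈ 0.835.
p = a·p₁ + b·p₂ ≈ (-0.707, 0.201, -0.678); φ = arcsin(p_z) ≈ -42.66°, λ = atan2(p_y, p_x) ≈ 164.13°.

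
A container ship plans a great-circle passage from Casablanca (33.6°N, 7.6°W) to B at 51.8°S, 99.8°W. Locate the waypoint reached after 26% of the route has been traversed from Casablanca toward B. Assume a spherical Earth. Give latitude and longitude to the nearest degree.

≈ 10°N, 29°W

Write both endpoints as unit vectors p₁, p₂ with components (cos φ cos λ, cos φ sin λ, sin φ).
The central angle between the endpoints is δ = arccos(p₁·p₂) ≈ 2.043 rad (117.0°).
Interpolate at f = 0.26 with slerp weights a = sin((1−f)δ)/sin δ ≈ 1.121, b = sin(fδ)/sin δ ≈ 0.569.
p = a·p₁ + b·p₂ ≈ (0.865, -0.470, 0.173); φ = arcsin(p_z) ≈ 9.98°, λ = atan2(p_y, p_x) ≈ -28.50°.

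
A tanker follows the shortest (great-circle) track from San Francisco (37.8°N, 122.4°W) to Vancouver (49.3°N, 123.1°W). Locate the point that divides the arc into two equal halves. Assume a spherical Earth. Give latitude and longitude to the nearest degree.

≈ 44°N, 123°W

The haversine formula gives a central angle δ ≈ 0.201 rad (11.5°) between the endpoints.
Interpolate at f = 1/2 with slerp weights a = sin((1−f)δ)/sin δ ≈ 0.503, b = sin(fδ)/sin δ ≈ 0.503.
p = a·p₁ + b·p₂ ≈ (-0.392, -0.610, 0.689); φ = arcsin(p_z) ≈ 43.55°, λ = atan2(p_y, p_x) ≈ -122.72°.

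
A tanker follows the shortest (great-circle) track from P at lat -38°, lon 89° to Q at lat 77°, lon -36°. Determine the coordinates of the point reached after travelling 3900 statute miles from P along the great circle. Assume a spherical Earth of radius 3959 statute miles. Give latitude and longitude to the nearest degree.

Write both endpoints as unit vectors p₁, p₂ with components (cos φ cos λ, cos φ sin λ, sin φ).
The central angle between the endpoints is δ = arccos(p₁·p₂) ≈ 2.348 rad (134.6°). The total great-circle distance is δ·R ≈ 2.348 × 3959 ≈ 9297 mi, so the target fraction is f = 3900/9297 ≈ 0.419.
Interpolate at f ≈ 0.419 with slerp weights a = sin((1−f)δ)/sin δ ≈ 1.373, b = sin(fδ)/sin δ ≈ 1.169.
p = a·p₁ + b·p₂ ≈ (0.232, 0.927, 0.294); φ = arcsin(p_z) ≈ 17.10°, λ = atan2(p_y, p_x) ≈ 75.97°.

≈ lat 17°, lon 76°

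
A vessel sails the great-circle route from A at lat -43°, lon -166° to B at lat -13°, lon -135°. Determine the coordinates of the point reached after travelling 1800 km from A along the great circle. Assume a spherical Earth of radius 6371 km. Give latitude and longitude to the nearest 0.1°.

Write both endpoints as unit vectors p₁, p₂ with components (cos φ cos λ, cos φ sin λ, sin φ).
The central angle between the endpoints is δ = arccos(p₁·p₂) ≈ 0.701 rad (40.2°). The total great-circle distance is δ·R ≈ 0.701 × 6371 ≈ 4466 km, so the target fraction is f = 1800/4466 ≈ 0.403.
Interpolate at f ≈ 0.403 with slerp weights a = sin((1−f)δ)/sin δ ≈ 0.630, b = sin(fδ)/sin δ ≈ 0.432.
p = a·p₁ + b·p₂ ≈ (-0.745, -0.409, -0.527); φ = arcsin(p_z) ≈ -31.80°, λ = atan2(p_y, p_x) ≈ -151.21°.

≈ lat -31.8°, lon -151.2°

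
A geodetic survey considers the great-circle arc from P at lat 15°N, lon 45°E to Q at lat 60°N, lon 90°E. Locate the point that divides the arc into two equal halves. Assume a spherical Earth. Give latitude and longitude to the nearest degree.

The haversine formula gives a central angle δ ≈ 0.970 rad (55.6°) between the endpoints.
Interpolate at f = 1/2 with slerp weights a = sin((1−f)δ)/sin δ ≈ 0.565, b = sin(fδ)/sin δ ≈ 0.565.
p = a·p₁ + b·p₂ ≈ (0.386, 0.669, 0.636); φ = arcsin(p_z) ≈ 39.47°, λ = atan2(p_y, p_x) ≈ 60.00°.

≈ lat 39°N, lon 60°E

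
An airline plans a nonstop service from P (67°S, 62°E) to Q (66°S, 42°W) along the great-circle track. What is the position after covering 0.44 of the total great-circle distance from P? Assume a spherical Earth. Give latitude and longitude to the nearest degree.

Convert each endpoint to a unit vector on the sphere (x = cos φ cos λ, y = cos φ sin λ, z = sin φ).
The central angle between the endpoints is δ = arccos(p₁·p₂) ≈ 0.639 rad (36.6°).
Interpolate at f = 0.44 with slerp weights a = sin((1−f)δ)/sin δ ≈ 0.587, b = sin(fδ)/sin δ ≈ 0.465.
p = a·p₁ + b·p₂ ≈ (0.248, 0.076, -0.966); φ = arcsin(p_z) ≈ -74.95°, λ = atan2(p_y, p_x) ≈ 17.01°.

≈ (75°S, 17°E)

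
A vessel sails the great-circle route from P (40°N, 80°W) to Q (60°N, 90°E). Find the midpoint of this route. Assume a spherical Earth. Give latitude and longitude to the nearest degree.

Convert each endpoint to a unit vector on the sphere (x = cos φ cos λ, y = cos φ sin λ, z = sin φ).
The central angle between the endpoints is δ = arccos(p₁·p₂) ≈ 1.390 rad (79.7°).
Interpolate at f = 1/2 with slerp weights a = sin((1−f)δ)/sin δ ≈ 0.651, b = sin(fδ)/sin δ ≈ 0.651.
p = a·p₁ + b·p₂ ≈ (0.087, -0.166, 0.982); φ = arcsin(p_z) ≈ 79.23°, λ = atan2(p_y, p_x) ≈ -62.40°.

≈ (79°N, 62°W)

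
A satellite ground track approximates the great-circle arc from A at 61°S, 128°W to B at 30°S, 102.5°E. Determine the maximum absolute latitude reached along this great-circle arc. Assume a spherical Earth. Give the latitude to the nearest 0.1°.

≈ 70.8°S

The great circle lies in the plane with unit normal n̂ = (p₁ × p₂)/|p₁ × p₂|.
Here n̂_z ≈ -0.329; the vertex latitude is φ_max = arccos|n̂_z| ≈ 70.8°.
Check via Clairaut: cos φ_max = |cos φ₁| · sin C = cos(61.0°)·sin(137.3°) ≈ 0.329, again giving ≈ 70.8°.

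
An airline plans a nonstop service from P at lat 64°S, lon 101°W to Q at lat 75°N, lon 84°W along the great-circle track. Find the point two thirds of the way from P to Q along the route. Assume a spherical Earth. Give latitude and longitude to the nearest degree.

Write both endpoints as unit vectors p₁, p₂ with components (cos φ cos λ, cos φ sin λ, sin φ).
The central angle between the endpoints is δ = arccos(p₁·p₂) ≈ 2.434 rad (139.4°).
Interpolate at f = 2/3 with slerp weights a = sin((1−f)δ)/sin δ ≈ 1.115, b = sin(fδ)/sin δ ≈ 1.536.
p = a·p₁ + b·p₂ ≈ (-0.052, -0.875, 0.481); φ = arcsin(p_z) ≈ 28.76°, λ = atan2(p_y, p_x) ≈ -93.38°.

≈ lat 29°N, lon 93°W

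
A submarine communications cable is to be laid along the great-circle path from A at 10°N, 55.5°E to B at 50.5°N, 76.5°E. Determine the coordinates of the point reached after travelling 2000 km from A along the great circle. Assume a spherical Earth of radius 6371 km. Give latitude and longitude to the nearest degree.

≈ 27°N, 62°E

Write both endpoints as unit vectors p₁, p₂ with components (cos φ cos λ, cos φ sin λ, sin φ).
The central angle between the endpoints is δ = arccos(p₁·p₂) ≈ 0.769 rad (44.0°). The total great-circle distance is δ·R ≈ 0.769 × 6371 ≈ 4898 km, so the target fraction is f = 2000/4898 ≈ 0.408.
Interpolate at f ≈ 0.408 with slerp weights a = sin((1−f)δ)/sin δ ≈ 0.632, b = sin(fδ)/sin δ ≈ 0.444.
p = a·p₁ + b·p₂ ≈ (0.418, 0.788, 0.452); φ = arcsin(p_z) ≈ 26.90°, λ = atan2(p_y, p_x) ≈ 62.02°.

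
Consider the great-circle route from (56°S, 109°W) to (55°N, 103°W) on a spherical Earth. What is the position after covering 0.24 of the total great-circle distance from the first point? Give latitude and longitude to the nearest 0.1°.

From cos δ = sin φ₁ sin φ₂ + cos φ₁ cos φ₂ cos Δλ, the central angle is δ ≈ 1.939 rad (111.1°).
Interpolate at f = 0.24 with slerp weights a = sin((1−f)δ)/sin δ ≈ 1.067, b = sin(fδ)/sin δ ≈ 0.481.
p = a·p₁ + b·p₂ ≈ (-0.256, -0.833, -0.490); φ = arcsin(p_z) ≈ -29.37°, λ = atan2(p_y, p_x) ≈ -107.10°.

≈ (29.4°S, 107.1°W)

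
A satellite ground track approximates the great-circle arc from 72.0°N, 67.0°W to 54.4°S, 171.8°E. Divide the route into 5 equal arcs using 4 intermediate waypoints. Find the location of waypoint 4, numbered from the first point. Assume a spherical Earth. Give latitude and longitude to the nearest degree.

Write both endpoints as unit vectors p₁, p₂ with components (cos φ cos λ, cos φ sin λ, sin φ).
The central angle between the endpoints is δ = arccos(p₁·p₂) ≈ 2.619 rad (150.1°).
Interpolate at f = 4/5 with slerp weights a = sin((1−f)δ)/sin δ ≈ 1.002, b = sin(fδ)/sin δ ≈ 1.734.
p = a·p₁ + b·p₂ ≈ (-0.878, -0.141, -0.457); φ = arcsin(p_z) ≈ -27.20°, λ = atan2(p_y, p_x) ≈ -170.88°.

≈ 27°S, 171°W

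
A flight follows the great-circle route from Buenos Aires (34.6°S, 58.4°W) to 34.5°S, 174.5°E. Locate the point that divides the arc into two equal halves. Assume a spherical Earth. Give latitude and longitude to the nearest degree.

≈ 57°S, 122°W

Write both endpoints as unit vectors p₁, p₂ with components (cos φ cos λ, cos φ sin λ, sin φ).
The central angle between the endpoints is δ = arccos(p₁·p₂) ≈ 1.658 rad (95.0°).
Interpolate at f = 1/2 with slerp weights a = sin((1−f)δ)/sin δ ≈ 0.740, b = sin(fδ)/sin δ ≈ 0.740.
p = a·p₁ + b·p₂ ≈ (-0.288, -0.461, -0.840); φ = arcsin(p_z) ≈ -57.10°, λ = atan2(p_y, p_x) ≈ -122.02°.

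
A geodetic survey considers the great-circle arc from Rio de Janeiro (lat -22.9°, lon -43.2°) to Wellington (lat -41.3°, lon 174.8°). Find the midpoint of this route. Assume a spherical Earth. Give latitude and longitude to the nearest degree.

Convert each endpoint to a unit vector on the sphere (x = cos φ cos λ, y = cos φ sin λ, z = sin φ).
The central angle between the endpoints is δ = arccos(p₁·p₂) ≈ 1.863 rad (106.8°).
Interpolate at f = 1/2 with slerp weights a = sin((1−f)δ)/sin δ ≈ 0.838, b = sin(fδ)/sin δ ≈ 0.838.
p = a·p₁ + b·p₂ ≈ (-0.064, -0.472, -0.879); φ = arcsin(p_z) ≈ -61.58°, λ = atan2(p_y, p_x) ≈ -97.76°.

≈ lat -62°, lon -98°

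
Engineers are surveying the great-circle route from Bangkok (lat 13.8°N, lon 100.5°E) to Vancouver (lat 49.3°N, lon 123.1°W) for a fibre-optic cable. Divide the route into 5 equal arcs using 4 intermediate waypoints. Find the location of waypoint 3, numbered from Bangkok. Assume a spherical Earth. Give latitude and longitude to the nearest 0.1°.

≈ lat 61.0°N, lon 160.6°E

Convert each endpoint to a unit vector on the sphere (x = cos φ cos λ, y = cos φ sin λ, z = sin φ).
The central angle between the endpoints is δ = arccos(p₁·p₂) ≈ 1.852 rad (106.1°).
Interpolate at f = 3/5 with slerp weights a = sin((1−f)δ)/sin δ ≈ 0.703, b = sin(fδ)/sin δ ≈ 0.933.
p = a·p₁ + b·p₂ ≈ (-0.457, 0.161, 0.875); φ = arcsin(p_z) ≈ 61.04°, λ = atan2(p_y, p_x) ≈ 160.55°.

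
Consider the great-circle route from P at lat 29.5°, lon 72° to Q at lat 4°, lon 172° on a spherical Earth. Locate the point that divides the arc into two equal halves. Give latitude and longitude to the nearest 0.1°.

≈ lat 25.0°, lon 126.6°

The haversine formula gives a central angle δ ≈ 1.687 rad (96.7°) between the endpoints.
Interpolate at f = 1/2 with slerp weights a = sin((1−f)δ)/sin δ ≈ 0.752, b = sin(fδ)/sin δ ≈ 0.752.
p = a·p₁ + b·p₂ ≈ (-0.541, 0.727, 0.423); φ = arcsin(p_z) ≈ 25.02°, λ = atan2(p_y, p_x) ≈ 126.64°.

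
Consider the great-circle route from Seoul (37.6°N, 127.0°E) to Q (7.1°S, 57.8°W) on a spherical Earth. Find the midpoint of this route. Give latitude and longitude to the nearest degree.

≈ (66°N, 76°W)

The haversine formula gives a central angle δ ≈ 2.604 rad (149.2°) between the endpoints.
Interpolate at f = 1/2 with slerp weights a = sin((1−f)δ)/sin δ ≈ 1.882, b = sin(fδ)/sin δ ≈ 1.882.
p = a·p₁ + b·p₂ ≈ (0.098, -0.390, 0.916); φ = arcsin(p_z) ≈ 66.32°, λ = atan2(p_y, p_x) ≈ -75.90°.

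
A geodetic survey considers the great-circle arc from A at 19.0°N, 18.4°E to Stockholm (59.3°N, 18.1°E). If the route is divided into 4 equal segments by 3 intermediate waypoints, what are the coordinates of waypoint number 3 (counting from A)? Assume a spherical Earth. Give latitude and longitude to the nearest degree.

From cos δ = sin φ₁ sin φ₂ + cos φ₁ cos φ₂ cos Δλ, the central angle is δ ≈ 0.703 rad (40.3°).
Interpolate at f = 3/4 with slerp weights a = sin((1−f)δ)/sin δ ≈ 0.270, b = sin(fδ)/sin δ ≈ 0.778.
p = a·p₁ + b·p₂ ≈ (0.620, 0.204, 0.757); φ = arcsin(p_z) ≈ 49.23°, λ = atan2(p_y, p_x) ≈ 18.22°.

≈ 49°N, 18°E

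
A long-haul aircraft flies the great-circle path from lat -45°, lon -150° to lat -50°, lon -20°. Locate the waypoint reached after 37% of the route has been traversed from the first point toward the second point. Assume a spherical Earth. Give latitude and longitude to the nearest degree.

≈ lat -66°, lon -115°

Convert each endpoint to a unit vector on the sphere (x = cos φ cos λ, y = cos φ sin λ, z = sin φ).
The central angle between the endpoints is δ = arccos(p₁·p₂) ≈ 1.319 rad (75.6°).
Interpolate at f = 0.37 with slerp weights a = sin((1−f)δ)/sin δ ≈ 0.763, b = sin(fδ)/sin δ ≈ 0.484.
p = a·p₁ + b·p₂ ≈ (-0.175, -0.376, -0.910); φ = arcsin(p_z) ≈ -65.51°, λ = atan2(p_y, p_x) ≈ -114.90°.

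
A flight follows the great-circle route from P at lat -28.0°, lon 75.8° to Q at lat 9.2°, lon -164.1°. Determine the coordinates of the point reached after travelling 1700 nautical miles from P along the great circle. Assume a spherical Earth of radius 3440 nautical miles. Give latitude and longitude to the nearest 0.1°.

≈ lat -27.2°, lon 107.8°

From cos δ = sin φ₁ sin φ₂ + cos φ₁ cos φ₂ cos Δλ, the central angle is δ ≈ 2.109 rad (120.8°). The total great-circle distance is δ·R ≈ 2.109 × 3440 ≈ 7253 nmi, so the target fraction is f = 1700/7253 ≈ 0.234.
Interpolate at f ≈ 0.234 with slerp weights a = sin((1−f)δ)/sin δ ≈ 1.163, b = sin(fδ)/sin δ ≈ 0.552.
p = a·p₁ + b·p₂ ≈ (-0.272, 0.846, -0.458); φ = arcsin(p_z) ≈ -27.24°, λ = atan2(p_y, p_x) ≈ 107.84°.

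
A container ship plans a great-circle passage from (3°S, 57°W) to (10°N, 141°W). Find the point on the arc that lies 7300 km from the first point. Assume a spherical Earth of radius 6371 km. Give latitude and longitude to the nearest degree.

≈ (8°N, 122°W)

From cos δ = sin φ₁ sin φ₂ + cos φ₁ cos φ₂ cos Δλ, the central angle is δ ≈ 1.477 rad (84.6°). The total great-circle distance is δ·R ≈ 1.477 × 6371 ≈ 9410 km, so the target fraction is f = 7300/9410 ≈ 0.776.
Interpolate at f ≈ 0.776 with slerp weights a = sin((1−f)δ)/sin δ ≈ 0.327, b = sin(fδ)/sin δ ≈ 0.915.
p = a·p₁ + b·p₂ ≈ (-0.523, -0.841, 0.142); φ = arcsin(p_z) ≈ 8.15°, λ = atan2(p_y, p_x) ≈ -121.88°.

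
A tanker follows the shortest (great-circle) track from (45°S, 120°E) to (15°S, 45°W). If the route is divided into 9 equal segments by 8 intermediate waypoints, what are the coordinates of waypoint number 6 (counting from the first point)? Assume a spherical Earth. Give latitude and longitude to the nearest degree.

≈ (53°S, 32°W)

The haversine formula gives a central angle δ ≈ 2.068 rad (118.5°) between the endpoints.
Interpolate at f = 6/9 with slerp weights a = sin((1−f)δ)/sin δ ≈ 0.723, b = sin(fδ)/sin δ ≈ 1.117.
p = a·p₁ + b·p₂ ≈ (0.507, -0.320, -0.801); φ = arcsin(p_z) ≈ -53.18°, λ = atan2(p_y, p_x) ≈ -32.24°.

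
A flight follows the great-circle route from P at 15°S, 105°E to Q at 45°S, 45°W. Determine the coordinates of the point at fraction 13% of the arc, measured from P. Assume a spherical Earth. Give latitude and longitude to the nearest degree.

≈ 29°S, 99°E

Convert each endpoint to a unit vector on the sphere (x = cos φ cos λ, y = cos φ sin λ, z = sin φ).
The central angle between the endpoints is δ = arccos(p₁·p₂) ≈ 1.992 rad (114.1°).
Interpolate at f = 0.13 with slerp weights a = sin((1−f)δ)/sin δ ≈ 1.081, b = sin(fδ)/sin δ ≈ 0.280.
p = a·p₁ + b·p₂ ≈ (-0.130, 0.869, -0.478); φ = arcsin(p_z) ≈ -28.57°, λ = atan2(p_y, p_x) ≈ 98.52°.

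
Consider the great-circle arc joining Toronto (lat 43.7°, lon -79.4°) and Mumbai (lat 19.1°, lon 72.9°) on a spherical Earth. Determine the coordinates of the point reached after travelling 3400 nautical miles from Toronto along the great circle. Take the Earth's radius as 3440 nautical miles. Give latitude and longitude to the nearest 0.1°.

Write both endpoints as unit vectors p₁, p₂ with components (cos φ cos λ, cos φ sin λ, sin φ).
The central angle between the endpoints is δ = arccos(p₁·p₂) ≈ 1.959 rad (112.3°). The total great-circle distance is δ·R ≈ 1.959 × 3440 ≈ 6740 nmi, so the target fraction is f = 3400/6740 ≈ 0.504.
Interpolate at f ≈ 0.504 with slerp weights a = sin((1−f)δ)/sin δ ≈ 0.892, b = sin(fδ)/sin δ ≈ 0.902.
p = a·p₁ + b·p₂ ≈ (0.369, 0.181, 0.911); φ = arcsin(p_z) ≈ 65.71°, λ = atan2(p_y, p_x) ≈ 26.13°.

≈ lat 65.7°, lon 26.1°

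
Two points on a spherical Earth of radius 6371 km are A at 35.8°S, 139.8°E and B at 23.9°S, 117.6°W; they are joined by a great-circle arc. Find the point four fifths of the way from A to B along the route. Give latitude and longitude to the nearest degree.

≈ 33°S, 134°W

Write both endpoints as unit vectors p₁, p₂ with components (cos φ cos λ, cos φ sin λ, sin φ).
The central angle between the endpoints is δ = arccos(p₁·p₂) ≈ 1.495 rad (85.7°).
Interpolate at f = 4/5 with slerp weights a = sin((1−f)δ)/sin δ ≈ 0.295, b = sin(fδ)/sin δ ≈ 0.933.
p = a·p₁ + b·p₂ ≈ (-0.578, -0.602, -0.551); φ = arcsin(p_z) ≈ -33.44°, λ = atan2(p_y, p_x) ≈ -133.88°.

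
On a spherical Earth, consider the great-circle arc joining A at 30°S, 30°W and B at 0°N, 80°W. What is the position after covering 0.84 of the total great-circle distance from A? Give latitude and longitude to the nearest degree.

From cos δ = sin φ₁ sin φ₂ + cos φ₁ cos φ₂ cos Δλ, the central angle is δ ≈ 0.980 rad (56.2°).
Interpolate at f = 0.84 with slerp weights a = sin((1−f)δ)/sin δ ≈ 0.188, b = sin(fδ)/sin δ ≈ 0.883.
p = a·p₁ + b·p₂ ≈ (0.294, -0.951, -0.094); φ = arcsin(p_z) ≈ -5.40°, λ = atan2(p_y, p_x) ≈ -72.80°.

≈ 5°S, 73°W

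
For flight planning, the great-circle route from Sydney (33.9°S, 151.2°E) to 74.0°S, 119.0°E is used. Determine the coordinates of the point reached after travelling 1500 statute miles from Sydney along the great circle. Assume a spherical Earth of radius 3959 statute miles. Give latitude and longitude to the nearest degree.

≈ 55°S, 143°E

From cos δ = sin φ₁ sin φ₂ + cos φ₁ cos φ₂ cos Δλ, the central angle is δ ≈ 0.753 rad (43.1°). The total great-circle distance is δ·R ≈ 0.753 × 3959 ≈ 2981 mi, so the target fraction is f = 1500/2981 ≈ 0.503.
Interpolate at f ≈ 0.503 with slerp weights a = sin((1−f)δ)/sin δ ≈ 0.534, b = sin(fδ)/sin δ ≈ 0.541.
p = a·p₁ + b·p₂ ≈ (-0.461, 0.344, -0.818); φ = arcsin(p_z) ≈ -54.89°, λ = atan2(p_y, p_x) ≈ 143.26°.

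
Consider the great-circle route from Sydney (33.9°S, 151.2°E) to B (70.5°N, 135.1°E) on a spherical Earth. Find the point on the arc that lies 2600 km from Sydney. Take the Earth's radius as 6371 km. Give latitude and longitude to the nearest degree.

Convert each endpoint to a unit vector on the sphere (x = cos φ cos λ, y = cos φ sin λ, z = sin φ).
The central angle between the endpoints is δ = arccos(p₁·p₂) ≈ 1.833 rad (105.0°). The total great-circle distance is δ·R ≈ 1.833 × 6371 ≈ 11680 km, so the target fraction is f = 2600/11680 ≈ 0.223.
Interpolate at f ≈ 0.223 with slerp weights a = sin((1−f)δ)/sin δ ≈ 1.025, b = sin(fδ)/sin δ ≈ 0.411.
p = a·p₁ + b·p₂ ≈ (-0.842, 0.507, -0.184); φ = arcsin(p_z) ≈ -10.61°, λ = atan2(p_y, p_x) ≈ 148.98°.

≈ (11°S, 149°E)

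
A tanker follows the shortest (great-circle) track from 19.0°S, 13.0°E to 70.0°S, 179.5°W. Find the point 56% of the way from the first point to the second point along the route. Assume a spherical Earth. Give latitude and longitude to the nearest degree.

From cos δ = sin φ₁ sin φ₂ + cos φ₁ cos φ₂ cos Δλ, the central angle is δ ≈ 1.581 rad (90.6°).
Interpolate at f = 0.56 with slerp weights a = sin((1−f)δ)/sin δ ≈ 0.641, b = sin(fδ)/sin δ ≈ 0.774.
p = a·p₁ + b·p₂ ≈ (0.326, 0.134, -0.936); φ = arcsin(p_z) ≈ -69.38°, λ = atan2(p_y, p_x) ≈ 22.37°.

≈ 69°S, 22°E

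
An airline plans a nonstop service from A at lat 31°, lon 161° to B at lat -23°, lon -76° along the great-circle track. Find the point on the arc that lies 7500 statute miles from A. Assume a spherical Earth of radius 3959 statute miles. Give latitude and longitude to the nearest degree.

Convert each endpoint to a unit vector on the sphere (x = cos φ cos λ, y = cos φ sin λ, z = sin φ).
The central angle between the endpoints is δ = arccos(p₁·p₂) ≈ 2.254 rad (129.1°). The total great-circle distance is δ·R ≈ 2.254 × 3959 ≈ 8922 mi, so the target fraction is f = 7500/8922 ≈ 0.841.
Interpolate at f ≈ 0.841 with slerp weights a = sin((1−f)δ)/sin δ ≈ 0.453, b = sin(fδ)/sin δ ≈ 1.222.
p = a·p₁ + b·p₂ ≈ (-0.095, -0.965, -0.244); φ = arcsin(p_z) ≈ -14.13°, λ = atan2(p_y, p_x) ≈ -95.63°.

≈ lat -14°, lon -96°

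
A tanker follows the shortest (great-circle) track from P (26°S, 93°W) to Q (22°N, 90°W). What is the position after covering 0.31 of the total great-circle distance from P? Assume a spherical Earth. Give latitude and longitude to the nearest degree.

≈ (11°S, 92°W)

Convert each endpoint to a unit vector on the sphere (x = cos φ cos λ, y = cos φ sin λ, z = sin φ).
The central angle between the endpoints is δ = arccos(p₁·p₂) ≈ 0.839 rad (48.1°).
Interpolate at f = 0.31 with slerp weights a = sin((1−f)δ)/sin δ ≈ 0.735, b = sin(fδ)/sin δ ≈ 0.346.
p = a·p₁ + b·p₂ ≈ (-0.035, -0.981, -0.193); φ = arcsin(p_z) ≈ -11.12°, λ = atan2(p_y, p_x) ≈ -92.02°.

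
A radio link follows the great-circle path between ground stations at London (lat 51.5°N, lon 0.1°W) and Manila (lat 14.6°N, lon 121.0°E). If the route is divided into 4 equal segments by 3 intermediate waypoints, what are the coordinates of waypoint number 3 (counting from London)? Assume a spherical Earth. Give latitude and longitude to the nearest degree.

≈ lat 34°N, lon 106°E

Write both endpoints as unit vectors p₁, p₂ with components (cos φ cos λ, cos φ sin λ, sin φ).
The central angle between the endpoints is δ = arccos(p₁·p₂) ≈ 1.685 rad (96.5°).
Interpolate at f = 3/4 with slerp weights a = sin((1−f)δ)/sin δ ≈ 0.412, b = sin(fδ)/sin δ ≈ 0.959.
p = a·p₁ + b·p₂ ≈ (-0.222, 0.795, 0.564); φ = arcsin(p_z) ≈ 34.33°, λ = atan2(p_y, p_x) ≈ 105.59°.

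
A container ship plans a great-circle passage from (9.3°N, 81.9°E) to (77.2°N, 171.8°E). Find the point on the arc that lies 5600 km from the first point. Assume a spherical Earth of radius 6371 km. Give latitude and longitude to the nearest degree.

Convert each endpoint to a unit vector on the sphere (x = cos φ cos λ, y = cos φ sin λ, z = sin φ).
The central angle between the endpoints is δ = arccos(p₁·p₂) ≈ 1.412 rad (80.9°). The total great-circle distance is δ·R ≈ 1.412 × 6371 ≈ 8997 km, so the target fraction is f = 5600/8997 ≈ 0.622.
Interpolate at f ≈ 0.622 with slerp weights a = sin((1−f)δ)/sin δ ≈ 0.515, b = sin(fδ)/sin δ ≈ 0.780.
p = a·p₁ + b·p₂ ≈ (-0.099, 0.528, 0.844); φ = arcsin(p_z) ≈ 57.53°, λ = atan2(p_y, p_x) ≈ 100.67°.

≈ (58°N, 101°E)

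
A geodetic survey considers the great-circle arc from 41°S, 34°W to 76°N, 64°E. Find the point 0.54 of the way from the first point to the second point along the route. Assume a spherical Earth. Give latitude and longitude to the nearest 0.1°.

≈ 27.5°N, 14.1°W

From cos δ = sin φ₁ sin φ₂ + cos φ₁ cos φ₂ cos Δλ, the central angle is δ ≈ 2.294 rad (131.5°).
Interpolate at f = 0.54 with slerp weights a = sin((1−f)δ)/sin δ ≈ 1.161, b = sin(fδ)/sin δ ≈ 1.261.
p = a·p₁ + b·p₂ ≈ (0.860, -0.216, 0.462); φ = arcsin(p_z) ≈ 27.54°, λ = atan2(p_y, p_x) ≈ -14.07°.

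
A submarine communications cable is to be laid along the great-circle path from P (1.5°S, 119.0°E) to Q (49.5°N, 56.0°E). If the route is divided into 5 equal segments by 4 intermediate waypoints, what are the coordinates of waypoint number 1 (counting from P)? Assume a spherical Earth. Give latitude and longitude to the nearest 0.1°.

Write both endpoints as unit vectors p₁, p₂ with components (cos φ cos λ, cos φ sin λ, sin φ).
The central angle between the endpoints is δ = arccos(p₁·p₂) ≈ 1.292 rad (74.0°).
Interpolate at f = 1/5 with slerp weights a = sin((1−f)δ)/sin δ ≈ 0.894, b = sin(fδ)/sin δ ≈ 0.266.
p = a·p₁ + b·p₂ ≈ (-0.337, 0.925, 0.179); φ = arcsin(p_z) ≈ 10.30°, λ = atan2(p_y, p_x) ≈ 110.00°.

≈ (10.3°N, 110.0°E)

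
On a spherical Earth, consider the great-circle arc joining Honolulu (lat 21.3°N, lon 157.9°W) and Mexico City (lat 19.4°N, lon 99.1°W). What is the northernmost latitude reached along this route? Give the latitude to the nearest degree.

≈ 23°N

The great circle lies in the plane with unit normal n̂ = (p₁ × p₂)/|p₁ × p₂|.
Here n̂_z ≈ +0.919; the vertex latitude is φ_max = arccos|n̂_z| ≈ 23.2°.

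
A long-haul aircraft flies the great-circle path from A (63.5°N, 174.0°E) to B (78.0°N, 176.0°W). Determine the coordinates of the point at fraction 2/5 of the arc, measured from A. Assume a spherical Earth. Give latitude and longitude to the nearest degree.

≈ (69°N, 176°E)

Convert each endpoint to a unit vector on the sphere (x = cos φ cos λ, y = cos φ sin λ, z = sin φ).
The central angle between the endpoints is δ = arccos(p₁·p₂) ≈ 0.259 rad (14.8°).
Interpolate at f = 2/5 with slerp weights a = sin((1−f)δ)/sin δ ≈ 0.604, b = sin(fδ)/sin δ ≈ 0.404.
p = a·p₁ + b·p₂ ≈ (-0.352, 0.022, 0.936); φ = arcsin(p_z) ≈ 69.35°, λ = atan2(p_y, p_x) ≈ 176.37°.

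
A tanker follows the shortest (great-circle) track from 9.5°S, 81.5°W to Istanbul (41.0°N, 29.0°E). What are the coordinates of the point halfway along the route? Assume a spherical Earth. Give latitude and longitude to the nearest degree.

≈ 26°N, 37°W

The haversine formula gives a central angle δ ≈ 1.949 rad (111.7°) between the endpoints.
Interpolate at f = 1/2 with slerp weights a = sin((1−f)δ)/sin δ ≈ 0.890, b = sin(fδ)/sin δ ≈ 0.890.
p = a·p₁ + b·p₂ ≈ (0.717, -0.543, 0.437); φ = arcsin(p_z) ≈ 25.92°, λ = atan2(p_y, p_x) ≈ -37.10°.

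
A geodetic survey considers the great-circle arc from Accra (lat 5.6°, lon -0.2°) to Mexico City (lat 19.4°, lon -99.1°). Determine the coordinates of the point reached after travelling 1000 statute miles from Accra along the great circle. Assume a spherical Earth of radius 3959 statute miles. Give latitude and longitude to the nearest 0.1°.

The haversine formula gives a central angle δ ≈ 1.684 rad (96.5°) between the endpoints. The total great-circle distance is δ·R ≈ 1.684 × 3959 ≈ 6666 mi, so the target fraction is f = 1000/6666 ≈ 0.150.
Interpolate at f ≈ 0.150 with slerp weights a = sin((1−f)δ)/sin δ ≈ 0.997, b = sin(fδ)/sin δ ≈ 0.252.
p = a·p₁ + b·p₂ ≈ (0.954, -0.238, 0.181); φ = arcsin(p_z) ≈ 10.42°, λ = atan2(p_y, p_x) ≈ -13.99°.

≈ lat 10.4°, lon -14.0°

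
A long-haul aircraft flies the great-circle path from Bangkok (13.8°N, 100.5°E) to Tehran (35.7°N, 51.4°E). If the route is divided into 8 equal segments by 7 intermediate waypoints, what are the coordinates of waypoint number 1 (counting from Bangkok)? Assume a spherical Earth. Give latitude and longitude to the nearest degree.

Convert each endpoint to a unit vector on the sphere (x = cos φ cos λ, y = cos φ sin λ, z = sin φ).
The central angle between the endpoints is δ = arccos(p₁·p₂) ≈ 0.856 rad (49.0°).
Interpolate at f = 1/8 with slerp weights a = sin((1−f)δ)/sin δ ≈ 0.902, b = sin(fδ)/sin δ ≈ 0.141.
p = a·p₁ + b·p₂ ≈ (-0.088, 0.951, 0.298); φ = arcsin(p_z) ≈ 17.31°, λ = atan2(p_y, p_x) ≈ 95.28°.

≈ (17°N, 95°E)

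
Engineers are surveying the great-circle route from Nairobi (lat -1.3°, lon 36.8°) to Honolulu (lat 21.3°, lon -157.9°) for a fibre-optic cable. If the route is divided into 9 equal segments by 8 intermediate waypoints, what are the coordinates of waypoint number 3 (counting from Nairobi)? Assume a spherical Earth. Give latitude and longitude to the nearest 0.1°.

≈ lat 39.2°, lon 72.0°

Write both endpoints as unit vectors p₁, p₂ with components (cos φ cos λ, cos φ sin λ, sin φ).
The central angle between the endpoints is δ = arccos(p₁·p₂) ≈ 2.712 rad (155.4°).
Interpolate at f = 3/9 with slerp weights a = sin((1−f)δ)/sin δ ≈ 2.335, b = sin(fδ)/sin δ ≈ 1.887.
p = a·p₁ + b·p₂ ≈ (0.240, 0.736, 0.633); φ = arcsin(p_z) ≈ 39.25°, λ = atan2(p_y, p_x) ≈ 71.98°.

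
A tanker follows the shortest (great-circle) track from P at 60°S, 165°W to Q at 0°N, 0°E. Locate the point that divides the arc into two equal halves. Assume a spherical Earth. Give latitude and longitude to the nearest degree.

Write both endpoints as unit vectors p₁, p₂ with components (cos φ cos λ, cos φ sin λ, sin φ).
The central angle between the endpoints is δ = arccos(p₁·p₂) ≈ 2.075 rad (118.9°).
Interpolate at f = 1/2 with slerp weights a = sin((1−f)δ)/sin δ ≈ 0.983, b = sin(fδ)/sin δ ≈ 0.983.
p = a·p₁ + b·p₂ ≈ (0.508, -0.127, -0.852); φ = arcsin(p_z) ≈ -58.39°, λ = atan2(p_y, p_x) ≈ -14.05°.

≈ 58°S, 14°W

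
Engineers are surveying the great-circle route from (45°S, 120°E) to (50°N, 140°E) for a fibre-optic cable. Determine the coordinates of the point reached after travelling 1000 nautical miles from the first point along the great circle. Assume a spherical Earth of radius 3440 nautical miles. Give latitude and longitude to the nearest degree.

The haversine formula gives a central angle δ ≈ 1.686 rad (96.6°) between the endpoints. The total great-circle distance is δ·R ≈ 1.686 × 3440 ≈ 5799 nmi, so the target fraction is f = 1000/5799 ≈ 0.172.
Interpolate at f ≈ 0.172 with slerp weights a = sin((1−f)δ)/sin δ ≈ 0.991, b = sin(fδ)/sin δ ≈ 0.289.
p = a·p₁ + b·p₂ ≈ (-0.492, 0.726, -0.480); φ = arcsin(p_z) ≈ -28.67°, λ = atan2(p_y, p_x) ≈ 124.15°.

≈ (29°S, 124°E)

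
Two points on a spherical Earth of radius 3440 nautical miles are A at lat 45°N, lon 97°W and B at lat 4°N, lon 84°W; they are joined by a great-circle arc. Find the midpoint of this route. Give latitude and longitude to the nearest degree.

≈ lat 25°N, lon 89°W

The haversine formula gives a central angle δ ≈ 0.743 rad (42.6°) between the endpoints.
Interpolate at f = 1/2 with slerp weights a = sin((1−f)δ)/sin δ ≈ 0.537, b = sin(fδ)/sin δ ≈ 0.537.
p = a·p₁ + b·p₂ ≈ (0.010, -0.909, 0.417); φ = arcsin(p_z) ≈ 24.64°, λ = atan2(p_y, p_x) ≈ -89.39°.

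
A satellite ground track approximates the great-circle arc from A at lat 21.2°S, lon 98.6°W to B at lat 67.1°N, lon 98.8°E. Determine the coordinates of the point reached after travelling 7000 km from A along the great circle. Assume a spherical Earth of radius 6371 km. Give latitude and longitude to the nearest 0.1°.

Convert each endpoint to a unit vector on the sphere (x = cos φ cos λ, y = cos φ sin λ, z = sin φ).
The central angle between the endpoints is δ = arccos(p₁·p₂) ≈ 2.318 rad (132.8°). The total great-circle distance is δ·R ≈ 2.318 × 6371 ≈ 14766 km, so the target fraction is f = 7000/14766 ≈ 0.474.
Interpolate at f ≈ 0.474 with slerp weights a = sin((1−f)δ)/sin δ ≈ 1.279, b = sin(fδ)/sin δ ≈ 1.214.
p = a·p₁ + b·p₂ ≈ (-0.251, -0.712, 0.655); φ = arcsin(p_z) ≈ 40.95°, λ = atan2(p_y, p_x) ≈ -109.38°.

≈ lat 41.0°N, lon 109.4°W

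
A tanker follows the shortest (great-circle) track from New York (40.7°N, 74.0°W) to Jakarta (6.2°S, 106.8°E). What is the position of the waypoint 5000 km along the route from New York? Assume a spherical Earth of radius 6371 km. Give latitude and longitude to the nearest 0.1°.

≈ (85.5°N, 86.9°W)

Write both endpoints as unit vectors p₁, p₂ with components (cos φ cos λ, cos φ sin λ, sin φ).
The central angle between the endpoints is δ = arccos(p₁·p₂) ≈ 2.539 rad (145.5°). The total great-circle distance is δ·R ≈ 2.539 × 6371 ≈ 16178 km, so the target fraction is f = 5000/16178 ≈ 0.309.
Interpolate at f ≈ 0.309 with slerp weights a = sin((1−f)δ)/sin δ ≈ 1.735, b = sin(fδ)/sin δ ≈ 1.247.
p = a·p₁ + b·p₂ ≈ (0.004, -0.078, 0.997); φ = arcsin(p_z) ≈ 85.55°, λ = atan2(p_y, p_x) ≈ -86.88°.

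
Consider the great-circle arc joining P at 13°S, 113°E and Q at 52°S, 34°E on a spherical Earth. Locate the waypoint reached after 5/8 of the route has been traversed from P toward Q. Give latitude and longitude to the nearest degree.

The haversine formula gives a central angle δ ≈ 1.275 rad (73.0°) between the endpoints.
Interpolate at f = 5/8 with slerp weights a = sin((1−f)δ)/sin δ ≈ 0.481, b = sin(fδ)/sin δ ≈ 0.748.
p = a·p₁ + b·p₂ ≈ (0.198, 0.689, -0.697); φ = arcsin(p_z) ≈ -44.21°, λ = atan2(p_y, p_x) ≈ 73.93°.

≈ 44°S, 74°E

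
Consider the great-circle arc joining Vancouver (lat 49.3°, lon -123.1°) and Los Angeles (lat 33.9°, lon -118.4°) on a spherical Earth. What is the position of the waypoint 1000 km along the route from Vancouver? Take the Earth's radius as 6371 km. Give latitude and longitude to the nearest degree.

≈ lat 41°, lon -120°

The haversine formula gives a central angle δ ≈ 0.276 rad (15.8°) between the endpoints. The total great-circle distance is δ·R ≈ 0.276 × 6371 ≈ 1756 km, so the target fraction is f = 1000/1756 ≈ 0.570.
Interpolate at f ≈ 0.570 with slerp weights a = sin((1−f)δ)/sin δ ≈ 0.435, b = sin(fδ)/sin δ ≈ 0.575.
p = a·p₁ + b·p₂ ≈ (-0.382, -0.657, 0.650); φ = arcsin(p_z) ≈ 40.55°, λ = atan2(p_y, p_x) ≈ -120.15°.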